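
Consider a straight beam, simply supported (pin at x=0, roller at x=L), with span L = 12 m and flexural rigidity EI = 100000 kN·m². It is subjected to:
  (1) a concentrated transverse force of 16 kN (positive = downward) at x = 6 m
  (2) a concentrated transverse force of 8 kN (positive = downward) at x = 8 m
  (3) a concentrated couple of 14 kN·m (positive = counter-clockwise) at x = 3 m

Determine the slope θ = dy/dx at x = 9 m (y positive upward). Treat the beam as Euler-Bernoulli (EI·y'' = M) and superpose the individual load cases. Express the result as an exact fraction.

θ(9) = 2477/1800000 rad

Load 1 — point force P=16 kN at a=6 m (b=L-a=6):
  θ_1 = -Pa(2L²-6Lx+3x²+a²)/(6LEI)  [x>a] = -16·6·(2·12²-6·12·9+3·9²+6²)/(6·12·100000) = 27/25000 rad
Load 2 — point force P=8 kN at a=8 m (b=L-a=4):
  θ_2 = -Pa(2L²-6Lx+3x²+a²)/(6LEI)  [x>a] = -8·8·(2·12²-6·12·9+3·9²+8²)/(6·12·100000) = 53/112500 rad
Load 3 — applied couple M₀=14 kN·m at a=3 m (b=L-a=9):
  θ_3 = (M₀x²/(2L)-M₀(x-a)+C₁)/EI  [x>a] with C₁=M₀(3b²-L²)/(6L)=77/4 = (14·9²/(2·12)-14·(9-3)+(77/4))/100000 = -7/40000 rad
Superposition: θ = Σ θ_i = 2477/1800000 rad ≈ 0.001376 rad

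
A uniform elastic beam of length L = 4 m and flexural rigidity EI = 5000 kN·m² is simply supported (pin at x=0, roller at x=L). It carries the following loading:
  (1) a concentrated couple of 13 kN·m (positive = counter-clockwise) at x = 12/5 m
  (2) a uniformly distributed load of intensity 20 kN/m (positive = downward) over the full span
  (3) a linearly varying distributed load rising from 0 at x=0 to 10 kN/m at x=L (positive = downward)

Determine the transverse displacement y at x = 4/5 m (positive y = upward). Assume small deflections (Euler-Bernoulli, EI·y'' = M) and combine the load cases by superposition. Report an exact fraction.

Load 1 — applied couple M₀=13 kN·m at a=12/5 m (b=L-a=8/5):
  y_1 = (M₀x³/(6L)+C₁x)/EI  [x≤a] with C₁=M₀(3b²-L²)/(6L)=-338/75 = (13·(4/5)³/(6·4)+(-338/75)·(4/5))/5000 = -52/78125 m
Load 2 — uniform load w=20 kN/m over full span:
  y_2 = -wx(L³-2Lx²+x³)/(24EI) = -20·(4/5)·(4³-2·4·(4/5)²+(4/5)³)/(24·5000) = -1856/234375 m
Load 3 — triangular load w₀=10 kN/m (0→w₀ over full span):
  y_3 = -w₀x(7L⁴-10L²x²+3x⁴)/(360LEI) = -10·(4/5)·(7·4⁴-10·4²·(4/5)²+3·(4/5)⁴)/(360·4·5000) = -11008/5859375 m
Superposition: y = Σ y_i = -20436/1953125 m ≈ -0.010463 m

y(4/5) = -20436/1953125 m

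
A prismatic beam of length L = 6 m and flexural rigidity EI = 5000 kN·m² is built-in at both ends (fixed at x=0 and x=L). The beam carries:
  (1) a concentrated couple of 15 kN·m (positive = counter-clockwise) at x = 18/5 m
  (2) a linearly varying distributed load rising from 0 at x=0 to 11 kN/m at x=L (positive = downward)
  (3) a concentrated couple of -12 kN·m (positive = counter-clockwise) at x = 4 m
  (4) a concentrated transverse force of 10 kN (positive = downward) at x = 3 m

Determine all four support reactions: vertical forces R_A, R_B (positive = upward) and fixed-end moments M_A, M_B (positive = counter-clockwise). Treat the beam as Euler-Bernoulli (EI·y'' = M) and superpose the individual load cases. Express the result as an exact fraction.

Load 1 — applied couple M₀=15 kN·m at a=18/5 m (b=L-a=12/5):
  R_A = 6M₀ab/L³ = 6·15·(18/5)·(12/5)/6³ = 18/5 kN
  M_A = M₀b(2a-b)/L² = 15·(12/5)·(2·(18/5)-(12/5))/6² = 24/5 kN·m
  R_B = -6M₀ab/L³ = -6·15·(18/5)·(12/5)/6³ = -18/5 kN
  M_B = M₀a(2b-a)/L² = 15·(18/5)·(2·(12/5)-(18/5))/6² = 9/5 kN·m
Load 2 — triangular load w₀=11 kN/m (0→w₀ over full span):
  R_A = 3w₀L/20 = 3·11·6/20 = 99/10 kN
  M_A = w₀L²/30 = 11·6²/30 = 66/5 kN·m
  R_B = 7w₀L/20 = 7·11·6/20 = 231/10 kN
  M_B = -w₀L²/20 = -11·6²/20 = -99/5 kN·m
Load 3 — applied couple M₀=-12 kN·m at a=4 m (b=L-a=2):
  R_A = 6M₀ab/L³ = 6·(-12)·4·2/6³ = -8/3 kN
  M_A = M₀b(2a-b)/L² = (-12)·2·(2·4-2)/6² = -4 kN·m
  R_B = -6M₀ab/L³ = -6·(-12)·4·2/6³ = 8/3 kN
  M_B = M₀a(2b-a)/L² = (-12)·4·(2·2-4)/6² = 0 kN·m
Load 4 — point force P=10 kN at a=3 m (b=L-a=3):
  R_A = Pb²(3a+b)/L³ = 10·3²·(3·3+3)/6³ = 5 kN
  M_A = Pab²/L² = 10·3·3²/6² = 15/2 kN·m
  R_B = Pa²(a+3b)/L³ = 10·3²·(3+3·3)/6³ = 5 kN
  M_B = -Pa²b/L² = -10·3²·3/6² = -15/2 kN·m
Superposition: R_A = 95/6 kN, M_A = 43/2 kN·m, R_B = 163/6 kN, M_B = -51/2 kN·m

R_A = 95/6 kN, M_A = 43/2 kN·m, R_B = 163/6 kN, M_B = -51/2 kN·m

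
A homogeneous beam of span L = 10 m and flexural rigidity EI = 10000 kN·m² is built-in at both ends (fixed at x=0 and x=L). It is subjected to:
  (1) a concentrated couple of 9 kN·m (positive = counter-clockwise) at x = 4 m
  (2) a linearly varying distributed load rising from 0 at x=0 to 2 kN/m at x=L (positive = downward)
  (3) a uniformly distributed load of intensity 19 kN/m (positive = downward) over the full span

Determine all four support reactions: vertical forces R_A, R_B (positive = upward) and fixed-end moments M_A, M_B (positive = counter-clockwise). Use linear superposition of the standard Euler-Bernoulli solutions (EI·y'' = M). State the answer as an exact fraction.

R_A = 12412/125 kN, M_A = 4152/25 kN·m, R_B = 12588/125 kN, M_B = -12409/75 kN·m

Load 1 — applied couple M₀=9 kN·m at a=4 m (b=L-a=6):
  R_A = 6M₀ab/L³ = 6·9·4·6/10³ = 162/125 kN
  M_A = M₀b(2a-b)/L² = 9·6·(2·4-6)/10² = 27/25 kN·m
  R_B = -6M₀ab/L³ = -6·9·4·6/10³ = -162/125 kN
  M_B = M₀a(2b-a)/L² = 9·4·(2·6-4)/10² = 72/25 kN·m
Load 2 — triangular load w₀=2 kN/m (0→w₀ over full span):
  R_A = 3w₀L/20 = 3·2·10/20 = 3 kN
  M_A = w₀L²/30 = 2·10²/30 = 20/3 kN·m
  R_B = 7w₀L/20 = 7·2·10/20 = 7 kN
  M_B = -w₀L²/20 = -2·10²/20 = -10 kN·m
Load 3 — uniform load w=19 kN/m over full span:
  R_A = wL/2 = 19·10/2 = 95 kN
  M_A = wL²/12 = 19·10²/12 = 475/3 kN·m
  R_B = wL/2 = 19·10/2 = 95 kN
  M_B = -wL²/12 = -19·10²/12 = -475/3 kN·m
Superposition: R_A = 12412/125 kN, M_A = 4152/25 kN·m, R_B = 12588/125 kN, M_B = -12409/75 kN·m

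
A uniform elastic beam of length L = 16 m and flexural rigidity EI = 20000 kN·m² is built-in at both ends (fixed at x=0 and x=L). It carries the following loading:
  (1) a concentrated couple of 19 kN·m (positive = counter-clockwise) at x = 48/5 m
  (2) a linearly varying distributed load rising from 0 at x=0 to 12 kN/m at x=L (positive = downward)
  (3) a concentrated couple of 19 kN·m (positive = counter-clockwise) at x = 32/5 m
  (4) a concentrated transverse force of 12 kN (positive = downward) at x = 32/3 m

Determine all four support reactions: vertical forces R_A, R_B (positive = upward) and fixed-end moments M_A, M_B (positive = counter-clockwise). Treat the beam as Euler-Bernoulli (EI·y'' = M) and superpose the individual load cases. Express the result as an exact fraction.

Load 1 — applied couple M₀=19 kN·m at a=48/5 m (b=L-a=32/5):
  R_A = 6M₀ab/L³ = 6·19·(48/5)·(32/5)/16³ = 171/100 kN
  M_A = M₀b(2a-b)/L² = 19·(32/5)·(2·(48/5)-(32/5))/16² = 152/25 kN·m
  R_B = -6M₀ab/L³ = -6·19·(48/5)·(32/5)/16³ = -171/100 kN
  M_B = M₀a(2b-a)/L² = 19·(48/5)·(2·(32/5)-(48/5))/16² = 57/25 kN·m
Load 2 — triangular load w₀=12 kN/m (0→w₀ over full span):
  R_A = 3w₀L/20 = 3·12·16/20 = 144/5 kN
  M_A = w₀L²/30 = 12·16²/30 = 512/5 kN·m
  R_B = 7w₀L/20 = 7·12·16/20 = 336/5 kN
  M_B = -w₀L²/20 = -12·16²/20 = -768/5 kN·m
Load 3 — applied couple M₀=19 kN·m at a=32/5 m (b=L-a=48/5):
  R_A = 6M₀ab/L³ = 6·19·(32/5)·(48/5)/16³ = 171/100 kN
  M_A = M₀b(2a-b)/L² = 19·(48/5)·(2·(32/5)-(48/5))/16² = 57/25 kN·m
  R_B = -6M₀ab/L³ = -6·19·(32/5)·(48/5)/16³ = -171/100 kN
  M_B = M₀a(2b-a)/L² = 19·(32/5)·(2·(48/5)-(32/5))/16² = 152/25 kN·m
Load 4 — point force P=12 kN at a=32/3 m (b=L-a=16/3):
  R_A = Pb²(3a+b)/L³ = 12·(16/3)²·(3·(32/3)+(16/3))/16³ = 28/9 kN
  M_A = Pab²/L² = 12·(32/3)·(16/3)²/16² = 128/9 kN·m
  R_B = Pa²(a+3b)/L³ = 12·(32/3)²·((32/3)+3·(16/3))/16³ = 80/9 kN
  M_B = -Pa²b/L² = -12·(32/3)²·(16/3)/16² = -256/9 kN·m
Superposition: R_A = 15899/450 kN, M_A = 28121/225 kN·m, R_B = 32701/450 kN, M_B = -39079/225 kN·m

R_A = 15899/450 kN, M_A = 28121/225 kN·m, R_B = 32701/450 kN, M_B = -39079/225 kN·m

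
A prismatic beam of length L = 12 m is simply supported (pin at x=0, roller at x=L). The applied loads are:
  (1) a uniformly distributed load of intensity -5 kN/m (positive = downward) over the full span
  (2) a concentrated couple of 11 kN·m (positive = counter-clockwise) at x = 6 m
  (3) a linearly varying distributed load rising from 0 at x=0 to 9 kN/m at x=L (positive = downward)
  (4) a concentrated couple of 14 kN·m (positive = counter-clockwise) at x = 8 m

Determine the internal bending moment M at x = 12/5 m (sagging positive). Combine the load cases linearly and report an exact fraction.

Load 1 — uniform load w=-5 kN/m over full span:
  M_1 = wx(L-x)/2 = (-5)·(12/5)·(12-(12/5))/2 = -288/5 kN·m
Load 2 — applied couple M₀=11 kN·m at a=6 m (b=L-a=6):
  M_2 = M₀x/L  [x≤a] = 11·(12/5)/12 = 11/5 kN·m
Load 3 — triangular load w₀=9 kN/m (0→w₀ over full span):
  M_3 = w₀Lx/6 - w₀x³/(6L) = 9·12·(12/5)/6 - 9·(12/5)³/(6·12) = 5184/125 kN·m
Load 4 — applied couple M₀=14 kN·m at a=8 m (b=L-a=4):
  M_4 = M₀x/L  [x≤a] = 14·(12/5)/12 = 14/5 kN·m
Superposition: M = Σ M_i = -1391/125 kN·m ≈ -11.128000 kN·m

M(12/5) = -1391/125 kN·m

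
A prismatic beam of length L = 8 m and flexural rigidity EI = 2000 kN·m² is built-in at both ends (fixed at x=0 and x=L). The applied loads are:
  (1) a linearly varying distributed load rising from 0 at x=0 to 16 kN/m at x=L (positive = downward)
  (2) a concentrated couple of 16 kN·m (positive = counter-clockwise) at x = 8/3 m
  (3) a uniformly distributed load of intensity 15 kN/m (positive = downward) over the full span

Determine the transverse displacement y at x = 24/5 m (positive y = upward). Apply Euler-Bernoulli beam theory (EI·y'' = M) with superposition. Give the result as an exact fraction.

y(24/5) = -1902848/17578125 m

Load 1 — triangular load w₀=16 kN/m (0→w₀ over full span):
  y_1 = -w₀x²(L-x)²(x+2L)/(120LEI) = -16·(24/5)²·(8-(24/5))²·((24/5)+2·8)/(120·8·2000) = -79872/1953125 m
Load 2 — applied couple M₀=16 kN·m at a=8/3 m (b=L-a=16/3):
  y_2 = (R_Ax³/6 - M_Ax²/2 - M₀(x-a)²/2)/EI  [x>a] with R_A=8/3, M_A=0 = ((8/3)·(24/5)³/6 - 0·(24/5)²/2 - 16·((24/5)-(8/3))²/2)/2000 = 896/140625 m
Load 3 — uniform load w=15 kN/m over full span:
  y_3 = -wx²(L-x)²/(24EI) = -15·(24/5)²·(8-(24/5))²/(24·2000) = -1152/15625 m
Superposition: y = Σ y_i = -1902848/17578125 m ≈ -0.108251 m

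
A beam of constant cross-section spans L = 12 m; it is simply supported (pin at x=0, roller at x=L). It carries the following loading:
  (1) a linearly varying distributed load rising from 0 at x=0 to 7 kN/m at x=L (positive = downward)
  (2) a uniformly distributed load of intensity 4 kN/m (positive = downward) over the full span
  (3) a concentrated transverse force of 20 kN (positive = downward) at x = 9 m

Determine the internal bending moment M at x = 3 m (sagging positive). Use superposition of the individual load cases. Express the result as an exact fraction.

Load 1 — triangular load w₀=7 kN/m (0→w₀ over full span):
  M_1 = w₀Lx/6 - w₀x³/(6L) = 7·12·3/6 - 7·3³/(6·12) = 315/8 kN·m
Load 2 — uniform load w=4 kN/m over full span:
  M_2 = wx(L-x)/2 = 4·3·(12-3)/2 = 54 kN·m
Load 3 — point force P=20 kN at a=9 m (b=L-a=3):
  M_3 = Pbx/L  [x≤a] = 20·3·3/12 = 15 kN·m
Superposition: M = Σ M_i = 867/8 kN·m ≈ 108.375000 kN·m

M(3) = 867/8 kN·m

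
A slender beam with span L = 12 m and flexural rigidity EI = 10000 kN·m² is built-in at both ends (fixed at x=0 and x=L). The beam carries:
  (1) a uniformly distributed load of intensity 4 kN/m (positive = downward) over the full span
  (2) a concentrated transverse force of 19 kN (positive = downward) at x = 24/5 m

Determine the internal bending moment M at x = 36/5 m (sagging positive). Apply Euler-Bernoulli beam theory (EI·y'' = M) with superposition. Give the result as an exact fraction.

M(36/5) = 19584/625 kN·m

Load 1 — uniform load w=4 kN/m over full span:
  M_1 = wLx/2 - wL²/12 - wx²/2 = 4·12·(36/5)/2 - 4·12²/12 - 4·(36/5)²/2 = 528/25 kN·m
Load 2 — point force P=19 kN at a=24/5 m (b=L-a=36/5):
  M_2 = Pa²(a+3b)(L-x)/L³ - Pa²b/L²  [x>a] = 19·(24/5)²·((24/5)+3·(36/5))·(12-(36/5))/12³ - 19·(24/5)²·(36/5)/12² = 6384/625 kN·m
Superposition: M = Σ M_i = 19584/625 kN·m ≈ 31.334400 kN·m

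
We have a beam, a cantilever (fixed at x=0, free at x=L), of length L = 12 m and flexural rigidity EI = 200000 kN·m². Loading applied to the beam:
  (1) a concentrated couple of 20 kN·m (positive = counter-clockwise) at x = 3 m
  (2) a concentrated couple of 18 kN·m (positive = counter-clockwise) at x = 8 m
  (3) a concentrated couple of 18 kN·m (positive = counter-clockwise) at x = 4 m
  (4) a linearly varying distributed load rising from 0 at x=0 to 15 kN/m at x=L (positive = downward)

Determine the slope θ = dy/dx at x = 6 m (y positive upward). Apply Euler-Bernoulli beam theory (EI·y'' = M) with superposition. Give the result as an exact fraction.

θ(6) = -1011/80000 rad

Load 1 — applied couple M₀=20 kN·m at a=3 m (b=L-a=9):
  θ_1 = M₀a/EI  [x>a] = 20·3/200000 = 3/10000 rad
Load 2 — applied couple M₀=18 kN·m at a=8 m (b=L-a=4):
  θ_2 = M₀x/EI  [x≤a] = 18·6/200000 = 27/50000 rad
Load 3 — applied couple M₀=18 kN·m at a=4 m (b=L-a=8):
  θ_3 = M₀a/EI  [x>a] = 18·4/200000 = 9/25000 rad
Load 4 — triangular load w₀=15 kN/m (0→w₀ over full span):
  θ_4 = (w₀Lx²/4-w₀L²x/3-w₀x⁴/(24L))/EI = (15·12·6²/4-15·12²·6/3-15·6⁴/(24·12))/200000 = -1107/80000 rad
Superposition: θ = Σ θ_i = -1011/80000 rad ≈ -0.012637 rad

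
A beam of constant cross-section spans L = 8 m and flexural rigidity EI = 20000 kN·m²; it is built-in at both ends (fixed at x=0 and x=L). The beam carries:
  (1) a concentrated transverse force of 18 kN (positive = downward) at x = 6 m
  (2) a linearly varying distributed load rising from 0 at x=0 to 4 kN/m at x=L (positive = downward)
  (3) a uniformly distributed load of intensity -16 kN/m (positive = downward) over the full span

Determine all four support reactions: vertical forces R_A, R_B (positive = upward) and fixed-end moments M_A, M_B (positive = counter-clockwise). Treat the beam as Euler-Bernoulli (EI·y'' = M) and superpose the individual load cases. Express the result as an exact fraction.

Load 1 — point force P=18 kN at a=6 m (b=L-a=2):
  R_A = Pb²(3a+b)/L³ = 18·2²·(3·6+2)/8³ = 45/16 kN
  M_A = Pab²/L² = 18·6·2²/8² = 27/4 kN·m
  R_B = Pa²(a+3b)/L³ = 18·6²·(6+3·2)/8³ = 243/16 kN
  M_B = -Pa²b/L² = -18·6²·2/8² = -81/4 kN·m
Load 2 — triangular load w₀=4 kN/m (0→w₀ over full span):
  R_A = 3w₀L/20 = 3·4·8/20 = 24/5 kN
  M_A = w₀L²/30 = 4·8²/30 = 128/15 kN·m
  R_B = 7w₀L/20 = 7·4·8/20 = 56/5 kN
  M_B = -w₀L²/20 = -4·8²/20 = -64/5 kN·m
Load 3 — uniform load w=-16 kN/m over full span:
  R_A = wL/2 = (-16)·8/2 = -64 kN
  M_A = wL²/12 = (-16)·8²/12 = -256/3 kN·m
  R_B = wL/2 = (-16)·8/2 = -64 kN
  M_B = -wL²/12 = -(-16)·8²/12 = 256/3 kN·m
Superposition: R_A = -4511/80 kN, M_A = -1401/20 kN·m, R_B = -3009/80 kN, M_B = 3137/60 kN·m

R_A = -4511/80 kN, M_A = -1401/20 kN·m, R_B = -3009/80 kN, M_B = 3137/60 kN·m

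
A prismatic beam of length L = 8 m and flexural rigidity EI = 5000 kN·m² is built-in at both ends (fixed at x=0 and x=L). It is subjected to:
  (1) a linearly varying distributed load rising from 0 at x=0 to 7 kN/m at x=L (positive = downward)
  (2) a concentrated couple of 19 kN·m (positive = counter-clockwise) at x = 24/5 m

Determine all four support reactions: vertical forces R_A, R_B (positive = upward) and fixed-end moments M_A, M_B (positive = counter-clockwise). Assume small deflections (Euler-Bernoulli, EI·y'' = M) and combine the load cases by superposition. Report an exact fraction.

Load 1 — triangular load w₀=7 kN/m (0→w₀ over full span):
  R_A = 3w₀L/20 = 3·7·8/20 = 42/5 kN
  M_A = w₀L²/30 = 7·8²/30 = 224/15 kN·m
  R_B = 7w₀L/20 = 7·7·8/20 = 98/5 kN
  M_B = -w₀L²/20 = -7·8²/20 = -112/5 kN·m
Load 2 — applied couple M₀=19 kN·m at a=24/5 m (b=L-a=16/5):
  R_A = 6M₀ab/L³ = 6·19·(24/5)·(16/5)/8³ = 171/50 kN
  M_A = M₀b(2a-b)/L² = 19·(16/5)·(2·(24/5)-(16/5))/8² = 152/25 kN·m
  R_B = -6M₀ab/L³ = -6·19·(24/5)·(16/5)/8³ = -171/50 kN
  M_B = M₀a(2b-a)/L² = 19·(24/5)·(2·(16/5)-(24/5))/8² = 57/25 kN·m
Superposition: R_A = 591/50 kN, M_A = 1576/75 kN·m, R_B = 809/50 kN, M_B = -503/25 kN·m

R_A = 591/50 kN, M_A = 1576/75 kN·m, R_B = 809/50 kN, M_B = -503/25 kN·m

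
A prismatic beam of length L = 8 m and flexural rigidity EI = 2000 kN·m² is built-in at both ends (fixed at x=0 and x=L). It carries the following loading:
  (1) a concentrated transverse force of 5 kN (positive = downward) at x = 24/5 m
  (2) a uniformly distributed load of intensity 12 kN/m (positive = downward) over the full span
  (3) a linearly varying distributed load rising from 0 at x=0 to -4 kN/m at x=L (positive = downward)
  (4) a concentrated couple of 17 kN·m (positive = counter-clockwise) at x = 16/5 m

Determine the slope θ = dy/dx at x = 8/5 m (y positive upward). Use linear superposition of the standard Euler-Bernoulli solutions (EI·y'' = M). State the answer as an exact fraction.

θ(8/5) = -10487/468750 rad

Load 1 — point force P=5 kN at a=24/5 m (b=L-a=16/5):
  θ_1 = -Pb²x(2aL-(3a+b)x)/(2L³EI)  [x≤a] = -5·(16/5)²·(8/5)·(2·(24/5)·8-(3·(24/5)+(16/5))·(8/5))/(2·8³·2000) = -152/78125 rad
Load 2 — uniform load w=12 kN/m over full span:
  θ_2 = -wx(L-x)(L-2x)/(12EI) = -12·(8/5)·(8-(8/5))·(8-2·(8/5))/(12·2000) = -384/15625 rad
Load 3 — triangular load w₀=-4 kN/m (0→w₀ over full span):
  θ_3 = -w₀(2x(L-x)(L-2x)(x+2L)+x²(L-x)²)/(120LEI) = -(-4)·(2·(8/5)·(8-(8/5))·(8-2·(8/5))·((8/5)+2·8)+(8/5)²·(8-(8/5))²)/(120·8·2000) = 896/234375 rad
Load 4 — applied couple M₀=17 kN·m at a=16/5 m (b=L-a=24/5):
  θ_4 = (R_Ax²/2 - M_Ax)/EI  [x≤a] with R_A=153/50, M_A=51/25 = ((153/50)·(8/5)²/2 - (51/25)·(8/5))/2000 = 51/156250 rad
Superposition: θ = Σ θ_i = -10487/468750 rad ≈ -0.022372 rad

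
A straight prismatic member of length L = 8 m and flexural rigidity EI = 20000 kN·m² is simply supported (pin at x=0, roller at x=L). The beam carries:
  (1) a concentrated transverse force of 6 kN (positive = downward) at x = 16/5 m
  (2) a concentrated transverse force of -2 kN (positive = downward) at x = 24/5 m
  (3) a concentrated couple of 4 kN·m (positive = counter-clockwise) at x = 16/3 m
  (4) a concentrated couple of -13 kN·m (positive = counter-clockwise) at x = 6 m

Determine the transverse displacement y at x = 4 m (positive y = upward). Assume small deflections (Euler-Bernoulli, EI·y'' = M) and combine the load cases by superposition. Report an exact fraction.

Load 1 — point force P=6 kN at a=16/5 m (b=L-a=24/5):
  y_1 = -Pa(L-x)(2Lx-a²-x²)/(6LEI)  [x>a] = -6·(16/5)·(8-4)·(2·8·4-(16/5)²-4²)/(6·8·20000) = -236/78125 m
Load 2 — point force P=-2 kN at a=24/5 m (b=L-a=16/5):
  y_2 = -Pbx(L²-b²-x²)/(6LEI)  [x≤a] = -(-2)·(16/5)·4·(8²-(16/5)²-4²)/(6·8·20000) = 236/234375 m
Load 3 — applied couple M₀=4 kN·m at a=16/3 m (b=L-a=8/3):
  y_3 = (M₀x³/(6L)+C₁x)/EI  [x≤a] with C₁=M₀(3b²-L²)/(6L)=-32/9 = (4·4³/(6·8)+(-32/9)·4)/20000 = -1/2250 m
Load 4 — applied couple M₀=-13 kN·m at a=6 m (b=L-a=2):
  y_4 = (M₀x³/(6L)+C₁x)/EI  [x≤a] with C₁=M₀(3b²-L²)/(6L)=169/12 = ((-13)·4³/(6·8)+(169/12)·4)/20000 = 39/20000 m
Superposition: y = Σ y_i = -11437/22500000 m ≈ -0.000508 m

y(4) = -11437/22500000 m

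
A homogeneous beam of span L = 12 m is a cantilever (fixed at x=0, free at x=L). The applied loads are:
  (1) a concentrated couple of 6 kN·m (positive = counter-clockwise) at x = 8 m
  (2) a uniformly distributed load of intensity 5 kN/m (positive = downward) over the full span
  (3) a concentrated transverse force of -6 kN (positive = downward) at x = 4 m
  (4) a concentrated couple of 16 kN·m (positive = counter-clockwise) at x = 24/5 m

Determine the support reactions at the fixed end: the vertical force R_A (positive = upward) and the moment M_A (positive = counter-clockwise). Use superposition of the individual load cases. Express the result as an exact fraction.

R_A = 54 kN, M_A = 314 kN·m

Load 1 — applied couple M₀=6 kN·m at a=8 m (b=L-a=4):
  R_A = 0 kN
  M_A = -M₀ = -6 kN·m
Load 2 — uniform load w=5 kN/m over full span:
  R_A = wL = 5·12 = 60 kN
  M_A = wL²/2 = 5·12²/2 = 360 kN·m
Load 3 — point force P=-6 kN at a=4 m (b=L-a=8):
  R_A = P = (-6) = -6 kN
  M_A = Pa = (-6)·4 = -24 kN·m
Load 4 — applied couple M₀=16 kN·m at a=24/5 m (b=L-a=36/5):
  R_A = 0 kN
  M_A = -M₀ = -16 kN·m
Superposition: R_A = 54 kN, M_A = 314 kN·m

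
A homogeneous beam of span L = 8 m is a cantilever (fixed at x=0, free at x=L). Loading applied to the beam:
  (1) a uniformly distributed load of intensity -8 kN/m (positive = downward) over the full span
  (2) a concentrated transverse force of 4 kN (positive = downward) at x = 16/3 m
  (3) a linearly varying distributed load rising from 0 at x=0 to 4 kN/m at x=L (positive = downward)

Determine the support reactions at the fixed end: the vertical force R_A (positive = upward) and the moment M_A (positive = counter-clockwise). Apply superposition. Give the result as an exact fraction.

Load 1 — uniform load w=-8 kN/m over full span:
  R_A = wL = (-8)·8 = -64 kN
  M_A = wL²/2 = (-8)·8²/2 = -256 kN·m
Load 2 — point force P=4 kN at a=16/3 m (b=L-a=8/3):
  R_A = P = 4 kN
  M_A = Pa = 4·(16/3) = 64/3 kN·m
Load 3 — triangular load w₀=4 kN/m (0→w₀ over full span):
  R_A = w₀L/2 = 4·8/2 = 16 kN
  M_A = w₀L²/3 = 4·8²/3 = 256/3 kN·m
Superposition: R_A = -44 kN, M_A = -448/3 kN·m

R_A = -44 kN, M_A = -448/3 kN·m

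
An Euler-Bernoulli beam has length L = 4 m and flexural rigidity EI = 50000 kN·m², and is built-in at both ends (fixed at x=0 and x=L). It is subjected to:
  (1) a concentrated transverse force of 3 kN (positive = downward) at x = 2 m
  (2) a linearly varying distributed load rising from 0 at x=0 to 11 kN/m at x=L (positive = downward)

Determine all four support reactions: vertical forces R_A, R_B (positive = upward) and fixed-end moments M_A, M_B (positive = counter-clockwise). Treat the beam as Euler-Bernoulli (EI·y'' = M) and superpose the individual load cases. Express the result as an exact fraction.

R_A = 81/10 kN, M_A = 221/30 kN·m, R_B = 169/10 kN, M_B = -103/10 kN·m

Load 1 — point force P=3 kN at a=2 m (b=L-a=2):
  R_A = Pb²(3a+b)/L³ = 3·2²·(3·2+2)/4³ = 3/2 kN
  M_A = Pab²/L² = 3·2·2²/4² = 3/2 kN·m
  R_B = Pa²(a+3b)/L³ = 3·2²·(2+3·2)/4³ = 3/2 kN
  M_B = -Pa²b/L² = -3·2²·2/4² = -3/2 kN·m
Load 2 — triangular load w₀=11 kN/m (0→w₀ over full span):
  R_A = 3w₀L/20 = 3·11·4/20 = 33/5 kN
  M_A = w₀L²/30 = 11·4²/30 = 88/15 kN·m
  R_B = 7w₀L/20 = 7·11·4/20 = 77/5 kN
  M_B = -w₀L²/20 = -11·4²/20 = -44/5 kN·m
Superposition: R_A = 81/10 kN, M_A = 221/30 kN·m, R_B = 169/10 kN, M_B = -103/10 kN·m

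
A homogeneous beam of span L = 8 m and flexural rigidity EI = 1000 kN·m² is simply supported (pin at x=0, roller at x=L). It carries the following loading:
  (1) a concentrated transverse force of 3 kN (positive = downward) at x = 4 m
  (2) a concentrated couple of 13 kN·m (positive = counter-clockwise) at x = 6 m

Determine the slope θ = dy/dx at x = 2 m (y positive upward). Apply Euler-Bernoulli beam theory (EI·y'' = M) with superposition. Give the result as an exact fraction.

Load 1 — point force P=3 kN at a=4 m (b=L-a=4):
  θ_1 = -Pb(L²-b²-3x²)/(6LEI)  [x≤a] = -3·4·(8²-4²-3·2²)/(6·8·1000) = -9/1000 rad
Load 2 — applied couple M₀=13 kN·m at a=6 m (b=L-a=2):
  θ_2 = (M₀x²/(2L)+C₁)/EI  [x≤a] with C₁=M₀(3b²-L²)/(6L)=-169/12 = (13·2²/(2·8)+(-169/12))/1000 = -13/1200 rad
Superposition: θ = Σ θ_i = -119/6000 rad ≈ -0.019833 rad

θ(2) = -119/6000 rad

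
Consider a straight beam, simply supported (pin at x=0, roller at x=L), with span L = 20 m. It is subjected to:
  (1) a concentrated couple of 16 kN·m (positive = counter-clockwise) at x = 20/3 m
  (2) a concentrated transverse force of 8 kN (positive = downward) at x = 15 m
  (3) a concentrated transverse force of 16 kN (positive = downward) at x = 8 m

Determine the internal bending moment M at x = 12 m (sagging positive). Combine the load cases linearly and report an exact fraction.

M(12) = 344/5 kN·m

Load 1 — applied couple M₀=16 kN·m at a=20/3 m (b=L-a=40/3):
  M_1 = M₀x/L - M₀  [x>a] = 16·12/20 - 16 = -32/5 kN·m
Load 2 — point force P=8 kN at a=15 m (b=L-a=5):
  M_2 = Pbx/L  [x≤a] = 8·5·12/20 = 24 kN·m
Load 3 — point force P=16 kN at a=8 m (b=L-a=12):
  M_3 = Pa(L-x)/L  [x>a] = 16·8·(20-12)/20 = 256/5 kN·m
Superposition: M = Σ M_i = 344/5 kN·m ≈ 68.800000 kN·m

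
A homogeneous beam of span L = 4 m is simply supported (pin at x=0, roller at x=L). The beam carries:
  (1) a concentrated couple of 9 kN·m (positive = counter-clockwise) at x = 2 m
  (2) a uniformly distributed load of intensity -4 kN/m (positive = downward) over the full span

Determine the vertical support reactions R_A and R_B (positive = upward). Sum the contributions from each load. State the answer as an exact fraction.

R_A = -23/4 kN, R_B = -41/4 kN

Load 1 — applied couple M₀=9 kN·m at a=2 m (b=L-a=2):
  R_A = M₀/L = 9/4 kN
  R_B = -M₀/L = -9/4 kN
Load 2 — uniform load w=-4 kN/m over full span:
  R_A = wL/2 = (-4)·4/2 = -8 kN
  R_B = wL/2 = (-4)·4/2 = -8 kN
Superposition: R_A = -23/4 kN, R_B = -41/4 kN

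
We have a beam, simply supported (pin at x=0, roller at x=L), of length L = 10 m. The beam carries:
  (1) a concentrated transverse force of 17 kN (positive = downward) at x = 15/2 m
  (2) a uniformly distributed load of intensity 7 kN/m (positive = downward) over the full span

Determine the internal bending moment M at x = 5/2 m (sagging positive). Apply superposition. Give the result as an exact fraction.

Load 1 — point force P=17 kN at a=15/2 m (b=L-a=5/2):
  M_1 = Pbx/L  [x≤a] = 17·(5/2)·(5/2)/10 = 85/8 kN·m
Load 2 — uniform load w=7 kN/m over full span:
  M_2 = wx(L-x)/2 = 7·(5/2)·(10-(5/2))/2 = 525/8 kN·m
Superposition: M = Σ M_i = 305/4 kN·m ≈ 76.250000 kN·m

M(5/2) = 305/4 kN·m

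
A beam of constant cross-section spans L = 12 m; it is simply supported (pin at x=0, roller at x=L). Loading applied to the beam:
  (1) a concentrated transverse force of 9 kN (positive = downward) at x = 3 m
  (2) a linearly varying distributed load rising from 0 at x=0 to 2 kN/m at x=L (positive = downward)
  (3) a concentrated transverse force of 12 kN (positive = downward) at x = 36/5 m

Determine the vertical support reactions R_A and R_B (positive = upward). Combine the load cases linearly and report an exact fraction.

R_A = 311/20 kN, R_B = 349/20 kN

Load 1 — point force P=9 kN at a=3 m (b=L-a=9):
  R_A = Pb/L = 9·9/12 = 27/4 kN
  R_B = Pa/L = 9·3/12 = 9/4 kN
Load 2 — triangular load w₀=2 kN/m (0→w₀ over full span):
  R_A = w₀L/6 = 2·12/6 = 4 kN
  R_B = w₀L/3 = 2·12/3 = 8 kN
Load 3 — point force P=12 kN at a=36/5 m (b=L-a=24/5):
  R_A = Pb/L = 12·(24/5)/12 = 24/5 kN
  R_B = Pa/L = 12·(36/5)/12 = 36/5 kN
Superposition: R_A = 311/20 kN, R_B = 349/20 kN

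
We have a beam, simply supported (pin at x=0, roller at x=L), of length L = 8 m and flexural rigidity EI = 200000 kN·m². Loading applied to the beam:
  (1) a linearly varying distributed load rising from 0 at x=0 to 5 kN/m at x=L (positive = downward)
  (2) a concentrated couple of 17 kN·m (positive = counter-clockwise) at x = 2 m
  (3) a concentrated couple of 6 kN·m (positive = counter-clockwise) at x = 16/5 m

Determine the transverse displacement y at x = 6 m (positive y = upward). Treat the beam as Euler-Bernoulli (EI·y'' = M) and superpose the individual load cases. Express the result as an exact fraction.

y(6) = -8677/30000000 m

Load 1 — triangular load w₀=5 kN/m (0→w₀ over full span):
  y_1 = -w₀x(7L⁴-10L²x²+3x⁴)/(360LEI) = -5·6·(7·8⁴-10·8²·6²+3·6⁴)/(360·8·200000) = -119/240000 m
Load 2 — applied couple M₀=17 kN·m at a=2 m (b=L-a=6):
  y_2 = (M₀x³/(6L)-M₀(x-a)²/2+C₁x)/EI  [x>a] with C₁=M₀(3b²-L²)/(6L)=187/12 = (17·6³/(6·8)-17·(6-2)²/2+(187/12)·6)/200000 = 17/100000 m
Load 3 — applied couple M₀=6 kN·m at a=16/5 m (b=L-a=24/5):
  y_3 = (M₀x³/(6L)-M₀(x-a)²/2+C₁x)/EI  [x>a] with C₁=M₀(3b²-L²)/(6L)=16/25 = (6·6³/(6·8)-6·(6-(16/5))²/2+(16/25)·6)/200000 = 183/5000000 m
Superposition: y = Σ y_i = -8677/30000000 m ≈ -0.000289 m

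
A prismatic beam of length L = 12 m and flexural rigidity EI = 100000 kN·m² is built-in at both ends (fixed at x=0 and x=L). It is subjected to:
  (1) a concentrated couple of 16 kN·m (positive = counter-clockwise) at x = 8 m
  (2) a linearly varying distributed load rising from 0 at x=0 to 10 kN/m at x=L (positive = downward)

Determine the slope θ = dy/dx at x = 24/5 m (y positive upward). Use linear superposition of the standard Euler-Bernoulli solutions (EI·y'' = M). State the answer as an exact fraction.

Load 1 — applied couple M₀=16 kN·m at a=8 m (b=L-a=4):
  θ_1 = (R_Ax²/2 - M_Ax)/EI  [x≤a] with R_A=16/9, M_A=16/3 = ((16/9)·(24/5)²/2 - (16/3)·(24/5))/100000 = -4/78125 rad
Load 2 — triangular load w₀=10 kN/m (0→w₀ over full span):
  θ_2 = -w₀(2x(L-x)(L-2x)(x+2L)+x²(L-x)²)/(120LEI) = -10·(2·(24/5)·(12-(24/5))·(12-2·(24/5))·((24/5)+2·12)+(24/5)²·(12-(24/5))²)/(120·12·100000) = -162/390625 rad
Superposition: θ = Σ θ_i = -182/390625 rad ≈ -0.000466 rad

θ(24/5) = -182/390625 rad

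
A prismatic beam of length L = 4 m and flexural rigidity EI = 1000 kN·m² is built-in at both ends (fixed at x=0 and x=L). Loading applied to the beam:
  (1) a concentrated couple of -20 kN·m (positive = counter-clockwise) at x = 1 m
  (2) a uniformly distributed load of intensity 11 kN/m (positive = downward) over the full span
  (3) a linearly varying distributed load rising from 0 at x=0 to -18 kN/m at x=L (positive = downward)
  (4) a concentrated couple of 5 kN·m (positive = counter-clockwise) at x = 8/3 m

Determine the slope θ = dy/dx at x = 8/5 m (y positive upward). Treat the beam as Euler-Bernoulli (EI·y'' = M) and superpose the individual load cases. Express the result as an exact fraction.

θ(8/5) = -1673/937500 rad

Load 1 — applied couple M₀=-20 kN·m at a=1 m (b=L-a=3):
  θ_1 = (R_Ax²/2 - M_Ax - M₀(x-a))/EI  [x>a] with R_A=-45/8, M_A=15/4 = ((-45/8)·(8/5)²/2 - (15/4)·(8/5) - (-20)·((8/5)-1))/1000 = -3/2500 rad
Load 2 — uniform load w=11 kN/m over full span:
  θ_2 = -wx(L-x)(L-2x)/(12EI) = -11·(8/5)·(4-(8/5))·(4-2·(8/5))/(12·1000) = -44/15625 rad
Load 3 — triangular load w₀=-18 kN/m (0→w₀ over full span):
  θ_3 = -w₀(2x(L-x)(L-2x)(x+2L)+x²(L-x)²)/(120LEI) = -(-18)·(2·(8/5)·(4-(8/5))·(4-2·(8/5))·((8/5)+2·4)+(8/5)²·(4-(8/5))²)/(120·4·1000) = 216/78125 rad
Load 4 — applied couple M₀=5 kN·m at a=8/3 m (b=L-a=4/3):
  θ_4 = (R_Ax²/2 - M_Ax)/EI  [x≤a] with R_A=5/3, M_A=5/3 = ((5/3)·(8/5)²/2 - (5/3)·(8/5))/1000 = -1/1875 rad
Superposition: θ = Σ θ_i = -1673/937500 rad ≈ -0.001785 rad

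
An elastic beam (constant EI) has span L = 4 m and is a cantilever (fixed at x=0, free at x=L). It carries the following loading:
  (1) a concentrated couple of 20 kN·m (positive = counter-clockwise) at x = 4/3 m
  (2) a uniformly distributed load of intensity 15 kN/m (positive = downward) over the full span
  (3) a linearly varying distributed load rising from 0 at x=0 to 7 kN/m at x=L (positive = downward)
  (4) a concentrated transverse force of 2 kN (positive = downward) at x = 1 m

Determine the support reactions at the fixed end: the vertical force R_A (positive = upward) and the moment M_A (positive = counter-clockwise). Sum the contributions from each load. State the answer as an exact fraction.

R_A = 76 kN, M_A = 418/3 kN·m

Load 1 — applied couple M₀=20 kN·m at a=4/3 m (b=L-a=8/3):
  R_A = 0 kN
  M_A = -M₀ = -20 kN·m
Load 2 — uniform load w=15 kN/m over full span:
  R_A = wL = 15·4 = 60 kN
  M_A = wL²/2 = 15·4²/2 = 120 kN·m
Load 3 — triangular load w₀=7 kN/m (0→w₀ over full span):
  R_A = w₀L/2 = 7·4/2 = 14 kN
  M_A = w₀L²/3 = 7·4²/3 = 112/3 kN·m
Load 4 — point force P=2 kN at a=1 m (b=L-a=3):
  R_A = P = 2 kN
  M_A = Pa = 2·1 = 2 kN·m
Superposition: R_A = 76 kN, M_A = 418/3 kN·m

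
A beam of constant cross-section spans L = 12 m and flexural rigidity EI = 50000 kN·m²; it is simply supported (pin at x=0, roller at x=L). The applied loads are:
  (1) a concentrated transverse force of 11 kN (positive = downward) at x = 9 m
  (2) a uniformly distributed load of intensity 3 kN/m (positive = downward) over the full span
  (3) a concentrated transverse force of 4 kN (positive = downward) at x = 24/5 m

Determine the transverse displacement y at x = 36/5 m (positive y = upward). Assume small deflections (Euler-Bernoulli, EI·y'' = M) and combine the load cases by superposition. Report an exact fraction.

Load 1 — point force P=11 kN at a=9 m (b=L-a=3):
  y_1 = -Pbx(L²-b²-x²)/(6LEI)  [x≤a] = -11·3·(36/5)·(12²-3²-(36/5)²)/(6·12·50000) = -68607/12500000 m
Load 2 — uniform load w=3 kN/m over full span:
  y_2 = -wx(L³-2Lx²+x³)/(24EI) = -3·(36/5)·(12³-2·12·(36/5)²+(36/5)³)/(24·50000) = -30132/1953125 m
Load 3 — point force P=4 kN at a=24/5 m (b=L-a=36/5):
  y_3 = -Pa(L-x)(2Lx-a²-x²)/(6LEI)  [x>a] = -4·(24/5)·(12-(36/5))·(2·12·(36/5)-(24/5)²-(36/5)²)/(6·12·50000) = -4896/1953125 m
Superposition: y = Σ y_i = -1463931/62500000 m ≈ -0.023423 m

y(36/5) = -1463931/62500000 m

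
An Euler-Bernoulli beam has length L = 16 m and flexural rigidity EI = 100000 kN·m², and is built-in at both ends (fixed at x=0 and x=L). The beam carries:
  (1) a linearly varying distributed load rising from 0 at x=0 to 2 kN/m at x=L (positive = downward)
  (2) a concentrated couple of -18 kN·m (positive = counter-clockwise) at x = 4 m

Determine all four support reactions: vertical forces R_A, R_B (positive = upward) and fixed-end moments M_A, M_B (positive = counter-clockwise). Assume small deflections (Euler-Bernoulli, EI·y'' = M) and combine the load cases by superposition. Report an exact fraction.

Load 1 — triangular load w₀=2 kN/m (0→w₀ over full span):
  R_A = 3w₀L/20 = 3·2·16/20 = 24/5 kN
  M_A = w₀L²/30 = 2·16²/30 = 256/15 kN·m
  R_B = 7w₀L/20 = 7·2·16/20 = 56/5 kN
  M_B = -w₀L²/20 = -2·16²/20 = -128/5 kN·m
Load 2 — applied couple M₀=-18 kN·m at a=4 m (b=L-a=12):
  R_A = 6M₀ab/L³ = 6·(-18)·4·12/16³ = -81/64 kN
  M_A = M₀b(2a-b)/L² = (-18)·12·(2·4-12)/16² = 27/8 kN·m
  R_B = -6M₀ab/L³ = -6·(-18)·4·12/16³ = 81/64 kN
  M_B = M₀a(2b-a)/L² = (-18)·4·(2·12-4)/16² = -45/8 kN·m
Superposition: R_A = 1131/320 kN, M_A = 2453/120 kN·m, R_B = 3989/320 kN, M_B = -1249/40 kN·m

R_A = 1131/320 kN, M_A = 2453/120 kN·m, R_B = 3989/320 kN, M_B = -1249/40 kN·m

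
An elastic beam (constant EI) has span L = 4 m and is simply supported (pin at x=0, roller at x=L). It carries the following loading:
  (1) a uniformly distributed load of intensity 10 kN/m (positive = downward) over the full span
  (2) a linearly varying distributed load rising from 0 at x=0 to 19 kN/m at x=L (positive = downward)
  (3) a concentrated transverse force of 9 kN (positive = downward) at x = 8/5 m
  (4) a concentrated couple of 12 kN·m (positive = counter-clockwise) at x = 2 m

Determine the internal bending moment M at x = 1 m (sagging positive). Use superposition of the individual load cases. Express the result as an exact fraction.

Load 1 — uniform load w=10 kN/m over full span:
  M_1 = wx(L-x)/2 = 10·1·(4-1)/2 = 15 kN·m
Load 2 — triangular load w₀=19 kN/m (0→w₀ over full span):
  M_2 = w₀Lx/6 - w₀x³/(6L) = 19·4·1/6 - 19·1³/(6·4) = 95/8 kN·m
Load 3 — point force P=9 kN at a=8/5 m (b=L-a=12/5):
  M_3 = Pbx/L  [x≤a] = 9·(12/5)·1/4 = 27/5 kN·m
Load 4 — applied couple M₀=12 kN·m at a=2 m (b=L-a=2):
  M_4 = M₀x/L  [x≤a] = 12·1/4 = 3 kN·m
Superposition: M = Σ M_i = 1411/40 kN·m ≈ 35.275000 kN·m

M(1) = 1411/40 kN·m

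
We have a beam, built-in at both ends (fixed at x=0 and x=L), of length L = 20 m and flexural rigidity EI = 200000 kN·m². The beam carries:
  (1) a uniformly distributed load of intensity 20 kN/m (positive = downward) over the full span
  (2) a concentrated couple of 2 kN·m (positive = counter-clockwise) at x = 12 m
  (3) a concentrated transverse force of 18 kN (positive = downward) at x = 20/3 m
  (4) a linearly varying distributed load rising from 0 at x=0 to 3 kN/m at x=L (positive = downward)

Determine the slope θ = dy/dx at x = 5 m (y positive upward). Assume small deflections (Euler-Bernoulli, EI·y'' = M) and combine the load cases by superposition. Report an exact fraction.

θ(5) = -230849/32000000 rad

Load 1 — uniform load w=20 kN/m over full span:
  θ_1 = -wx(L-x)(L-2x)/(12EI) = -20·5·(20-5)·(20-2·5)/(12·200000) = -1/160 rad
Load 2 — applied couple M₀=2 kN·m at a=12 m (b=L-a=8):
  θ_2 = (R_Ax²/2 - M_Ax)/EI  [x≤a] with R_A=18/125, M_A=16/25 = ((18/125)·5²/2 - (16/25)·5)/200000 = -7/1000000 rad
Load 3 — point force P=18 kN at a=20/3 m (b=L-a=40/3):
  θ_3 = -Pb²x(2aL-(3a+b)x)/(2L³EI)  [x≤a] = -18·(40/3)²·5·(2·(20/3)·20-(3·(20/3)+(40/3))·5)/(2·20³·200000) = -1/2000 rad
Load 4 — triangular load w₀=3 kN/m (0→w₀ over full span):
  θ_4 = -w₀(2x(L-x)(L-2x)(x+2L)+x²(L-x)²)/(120LEI) = -3·(2·5·(20-5)·(20-2·5)·(5+2·20)+5²·(20-5)²)/(120·20·200000) = -117/256000 rad
Superposition: θ = Σ θ_i = -230849/32000000 rad ≈ -0.007214 rad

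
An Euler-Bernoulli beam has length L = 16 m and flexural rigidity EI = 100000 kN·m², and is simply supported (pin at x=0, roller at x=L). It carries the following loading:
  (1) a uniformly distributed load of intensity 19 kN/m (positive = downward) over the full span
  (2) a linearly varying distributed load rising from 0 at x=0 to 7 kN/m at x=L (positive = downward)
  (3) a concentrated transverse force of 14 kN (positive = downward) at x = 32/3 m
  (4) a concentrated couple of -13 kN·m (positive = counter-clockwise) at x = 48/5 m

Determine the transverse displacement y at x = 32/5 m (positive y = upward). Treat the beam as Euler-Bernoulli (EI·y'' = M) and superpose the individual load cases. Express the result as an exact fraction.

y(32/5) = -754664488/3955078125 m

Load 1 — uniform load w=19 kN/m over full span:
  y_1 = -wx(L³-2Lx²+x³)/(24EI) = -19·(32/5)·(16³-2·16·(32/5)²+(32/5)³)/(24·100000) = -301568/1953125 m
Load 2 — triangular load w₀=7 kN/m (0→w₀ over full span):
  y_2 = -w₀x(7L⁴-10L²x²+3x⁴)/(360LEI) = -7·(32/5)·(7·16⁴-10·16²·(32/5)²+3·(32/5)⁴)/(360·16·100000) = -4089344/146484375 m
Load 3 — point force P=14 kN at a=32/3 m (b=L-a=16/3):
  y_3 = -Pbx(L²-b²-x²)/(6LEI)  [x≤a] = -14·(16/3)·(32/5)·(16²-(16/3)²-(32/5)²)/(6·16·100000) = -293888/31640625 m
Load 4 — applied couple M₀=-13 kN·m at a=48/5 m (b=L-a=32/5):
  y_4 = (M₀x³/(6L)+C₁x)/EI  [x≤a] with C₁=M₀(3b²-L²)/(6L)=1352/75 = ((-13)·(32/5)³/(6·16)+(1352/75)·(32/5))/100000 = 312/390625 m
Superposition: y = Σ y_i = -754664488/3955078125 m ≈ -0.190809 m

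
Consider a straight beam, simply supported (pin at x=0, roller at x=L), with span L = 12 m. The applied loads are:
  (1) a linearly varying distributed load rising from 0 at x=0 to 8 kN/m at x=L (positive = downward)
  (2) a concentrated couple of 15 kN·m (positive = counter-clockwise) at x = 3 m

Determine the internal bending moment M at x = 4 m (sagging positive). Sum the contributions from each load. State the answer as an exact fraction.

M(4) = 422/9 kN·m

Load 1 — triangular load w₀=8 kN/m (0→w₀ over full span):
  M_1 = w₀Lx/6 - w₀x³/(6L) = 8·12·4/6 - 8·4³/(6·12) = 512/9 kN·m
Load 2 — applied couple M₀=15 kN·m at a=3 m (b=L-a=9):
  M_2 = M₀x/L - M₀  [x>a] = 15·4/12 - 15 = -10 kN·m
Superposition: M = Σ M_i = 422/9 kN·m ≈ 46.888889 kN·m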